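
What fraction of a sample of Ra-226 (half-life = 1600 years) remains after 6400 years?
N/N₀ = (1/2)^(t/t½) = 0.0625 = 6.25%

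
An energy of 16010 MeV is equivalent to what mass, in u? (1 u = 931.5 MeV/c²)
m = E/c² = 17.19 u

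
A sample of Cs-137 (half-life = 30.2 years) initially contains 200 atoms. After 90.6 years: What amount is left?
N = N₀(1/2)^(t/t½) = 25 atoms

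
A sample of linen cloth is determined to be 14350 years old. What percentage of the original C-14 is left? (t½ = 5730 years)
N/N₀ = (1/2)^(t/t½) = 0.1762 = 17.6%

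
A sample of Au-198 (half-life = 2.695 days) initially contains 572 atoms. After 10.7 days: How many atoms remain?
N = N₀(1/2)^(t/t½) = 36.49 atoms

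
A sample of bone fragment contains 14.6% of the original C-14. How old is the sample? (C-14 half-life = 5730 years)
Age = t½ × log₂(1/ratio) = 15910 years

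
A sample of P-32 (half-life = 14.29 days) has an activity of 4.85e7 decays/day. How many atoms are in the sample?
N = A/λ = 9.999e8 atoms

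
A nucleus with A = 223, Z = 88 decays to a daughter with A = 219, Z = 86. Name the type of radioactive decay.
ΔA = -4, ΔZ = -2 ⇒ alpha decay (α)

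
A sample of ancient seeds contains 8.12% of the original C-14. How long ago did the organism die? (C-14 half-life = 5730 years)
Age = t½ × log₂(1/ratio) = 20760 years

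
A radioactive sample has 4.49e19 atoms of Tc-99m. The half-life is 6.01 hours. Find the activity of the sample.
A = λN = 5.178e18 decays/hour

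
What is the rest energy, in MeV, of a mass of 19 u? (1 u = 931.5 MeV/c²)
E = mc² = 17700 MeV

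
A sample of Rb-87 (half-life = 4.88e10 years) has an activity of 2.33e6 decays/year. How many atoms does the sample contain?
N = A/λ = 1.64e17 atoms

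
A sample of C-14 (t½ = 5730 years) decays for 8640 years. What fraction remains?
N/N₀ = (1/2)^(t/t½) = 0.3516 = 35.2%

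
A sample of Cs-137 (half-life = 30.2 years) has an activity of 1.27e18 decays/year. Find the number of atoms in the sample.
N = A/λ = 5.533e19 atoms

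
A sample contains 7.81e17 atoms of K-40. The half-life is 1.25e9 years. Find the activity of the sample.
A = λN = 4.331e8 decays/year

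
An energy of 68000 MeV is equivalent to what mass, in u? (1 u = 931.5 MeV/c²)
m = E/c² = 73 u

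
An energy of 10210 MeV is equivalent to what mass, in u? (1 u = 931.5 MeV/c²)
m = E/c² = 10.96 u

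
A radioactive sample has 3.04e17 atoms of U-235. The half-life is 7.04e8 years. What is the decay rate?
A = λN = 2.993e8 decays/year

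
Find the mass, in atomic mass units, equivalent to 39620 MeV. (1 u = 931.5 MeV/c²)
m = E/c² = 42.53 u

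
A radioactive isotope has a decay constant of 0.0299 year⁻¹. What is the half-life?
t½ = ln(2)/λ = 23.18 years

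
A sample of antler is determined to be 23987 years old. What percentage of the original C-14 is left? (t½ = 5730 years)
N/N₀ = (1/2)^(t/t½) = 0.05493 = 5.49%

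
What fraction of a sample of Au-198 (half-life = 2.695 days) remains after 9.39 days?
N/N₀ = (1/2)^(t/t½) = 0.08936 = 8.94%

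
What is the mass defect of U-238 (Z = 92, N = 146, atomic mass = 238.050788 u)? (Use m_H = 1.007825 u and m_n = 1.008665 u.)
Δm = Z·m_H + N·m_n − M = 1.934 u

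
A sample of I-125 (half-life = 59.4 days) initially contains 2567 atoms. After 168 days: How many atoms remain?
N = N₀(1/2)^(t/t½) = 361.4 atoms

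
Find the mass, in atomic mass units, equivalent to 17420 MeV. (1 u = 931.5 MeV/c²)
m = E/c² = 18.7 u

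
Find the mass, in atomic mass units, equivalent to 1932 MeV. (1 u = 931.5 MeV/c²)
m = E/c² = 2.074 u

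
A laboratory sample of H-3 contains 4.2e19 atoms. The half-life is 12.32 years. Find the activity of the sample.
A = λN = 2.363e18 decays/year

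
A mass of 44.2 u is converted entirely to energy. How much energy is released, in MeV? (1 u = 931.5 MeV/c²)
E = mc² = 41170 MeV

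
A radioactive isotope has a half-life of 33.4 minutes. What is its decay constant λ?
λ = ln(2)/t½ = 0.02075 minute⁻¹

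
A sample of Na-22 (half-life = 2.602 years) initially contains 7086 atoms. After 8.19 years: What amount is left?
N = N₀(1/2)^(t/t½) = 799.6 atoms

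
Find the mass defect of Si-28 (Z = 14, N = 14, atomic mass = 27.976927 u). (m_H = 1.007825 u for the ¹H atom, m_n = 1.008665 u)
Δm = Z·m_H + N·m_n − M = 0.2539 u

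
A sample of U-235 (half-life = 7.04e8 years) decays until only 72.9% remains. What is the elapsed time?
t = t½ × log₂(N₀/N) = 3.21e8 years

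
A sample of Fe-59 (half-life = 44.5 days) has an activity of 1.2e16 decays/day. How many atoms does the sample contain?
N = A/λ = 7.704e17 atoms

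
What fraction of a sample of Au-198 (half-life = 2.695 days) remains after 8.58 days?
N/N₀ = (1/2)^(t/t½) = 0.1101 = 11%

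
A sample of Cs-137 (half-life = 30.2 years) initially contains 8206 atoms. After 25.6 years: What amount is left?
N = N₀(1/2)^(t/t½) = 4560 atoms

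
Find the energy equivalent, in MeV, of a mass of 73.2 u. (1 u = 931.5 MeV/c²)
E = mc² = 68190 MeV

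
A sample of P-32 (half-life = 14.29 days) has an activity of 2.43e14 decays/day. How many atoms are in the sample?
N = A/λ = 5.01e15 atoms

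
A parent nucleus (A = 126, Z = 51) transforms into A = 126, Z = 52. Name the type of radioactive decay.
ΔA = 0, ΔZ = +1 ⇒ beta-minus decay (β⁻)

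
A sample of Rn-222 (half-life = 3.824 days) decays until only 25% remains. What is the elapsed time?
t = t½ × log₂(N₀/N) = 7.648 days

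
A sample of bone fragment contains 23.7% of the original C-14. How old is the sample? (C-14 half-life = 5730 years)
Age = t½ × log₂(1/ratio) = 11900 years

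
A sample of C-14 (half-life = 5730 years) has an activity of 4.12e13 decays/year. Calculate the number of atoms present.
N = A/λ = 3.406e17 atoms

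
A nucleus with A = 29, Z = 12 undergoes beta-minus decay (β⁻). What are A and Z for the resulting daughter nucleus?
Daughter: A = 29, Z = 13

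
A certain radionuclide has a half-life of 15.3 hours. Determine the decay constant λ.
λ = ln(2)/t½ = 0.0453 hour⁻¹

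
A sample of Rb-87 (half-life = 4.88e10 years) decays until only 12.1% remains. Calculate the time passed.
t = t½ × log₂(N₀/N) = 1.487e11 years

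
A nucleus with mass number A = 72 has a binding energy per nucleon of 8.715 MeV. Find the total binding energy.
B.E. = 8.715 × 72 = 627.5 MeV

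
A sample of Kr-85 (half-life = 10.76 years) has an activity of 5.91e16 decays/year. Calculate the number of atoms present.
N = A/λ = 9.174e17 atoms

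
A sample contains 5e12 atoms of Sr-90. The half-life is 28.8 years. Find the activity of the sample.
A = λN = 1.203e11 decays/year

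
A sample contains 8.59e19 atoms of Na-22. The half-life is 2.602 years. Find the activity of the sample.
A = λN = 2.288e19 decays/year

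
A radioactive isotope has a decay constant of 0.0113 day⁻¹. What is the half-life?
t½ = ln(2)/λ = 61.34 days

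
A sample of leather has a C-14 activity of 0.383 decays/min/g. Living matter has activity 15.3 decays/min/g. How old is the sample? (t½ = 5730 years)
Age = t½ × log₂(A₀/A) = 30480 years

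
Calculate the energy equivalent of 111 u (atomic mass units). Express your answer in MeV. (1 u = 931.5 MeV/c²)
E = mc² = 1.034e5 MeV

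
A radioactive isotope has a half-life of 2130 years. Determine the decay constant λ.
λ = ln(2)/t½ = 3.254e-4 year⁻¹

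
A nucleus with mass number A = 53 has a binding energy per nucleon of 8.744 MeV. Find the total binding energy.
B.E. = 8.744 × 53 = 463.4 MeV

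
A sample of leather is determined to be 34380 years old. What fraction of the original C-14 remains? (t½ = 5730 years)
N/N₀ = (1/2)^(t/t½) = 0.01562 = 1.56%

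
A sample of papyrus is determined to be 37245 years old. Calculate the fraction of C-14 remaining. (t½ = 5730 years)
N/N₀ = (1/2)^(t/t½) = 0.01105 = 1.1%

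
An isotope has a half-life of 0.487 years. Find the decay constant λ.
λ = ln(2)/t½ = 1.423 year⁻¹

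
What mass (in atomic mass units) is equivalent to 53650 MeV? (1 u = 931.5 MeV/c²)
m = E/c² = 57.6 u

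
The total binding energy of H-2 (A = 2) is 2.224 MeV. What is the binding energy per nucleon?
B.E./A = 2.224/2 = 1.112 MeV/nucleon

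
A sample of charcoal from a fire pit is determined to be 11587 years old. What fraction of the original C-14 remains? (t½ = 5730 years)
N/N₀ = (1/2)^(t/t½) = 0.2462 = 24.6%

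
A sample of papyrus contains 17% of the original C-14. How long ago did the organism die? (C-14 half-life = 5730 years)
Age = t½ × log₂(1/ratio) = 14650 years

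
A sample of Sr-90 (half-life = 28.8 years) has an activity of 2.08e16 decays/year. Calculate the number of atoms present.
N = A/λ = 8.642e17 atoms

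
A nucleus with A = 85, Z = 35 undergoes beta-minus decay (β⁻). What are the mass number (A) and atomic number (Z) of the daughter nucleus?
Daughter: A = 85, Z = 36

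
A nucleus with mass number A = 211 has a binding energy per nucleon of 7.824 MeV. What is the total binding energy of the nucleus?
B.E. = 7.824 × 211 = 1651 MeV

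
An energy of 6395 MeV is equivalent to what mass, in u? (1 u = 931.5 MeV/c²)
m = E/c² = 6.865 u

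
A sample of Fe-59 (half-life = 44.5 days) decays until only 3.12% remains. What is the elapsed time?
t = t½ × log₂(N₀/N) = 222.6 days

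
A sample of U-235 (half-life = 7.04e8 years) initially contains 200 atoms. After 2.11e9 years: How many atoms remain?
N = N₀(1/2)^(t/t½) = 25.05 atoms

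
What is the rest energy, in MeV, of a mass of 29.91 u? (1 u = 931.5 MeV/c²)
E = mc² = 27860 MeV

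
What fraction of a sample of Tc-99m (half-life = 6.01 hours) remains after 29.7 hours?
N/N₀ = (1/2)^(t/t½) = 0.03254 = 3.25%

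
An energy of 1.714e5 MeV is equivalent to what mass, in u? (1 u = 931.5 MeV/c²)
m = E/c² = 184 u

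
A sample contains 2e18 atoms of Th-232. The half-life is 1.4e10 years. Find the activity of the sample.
A = λN = 9.902e7 decays/year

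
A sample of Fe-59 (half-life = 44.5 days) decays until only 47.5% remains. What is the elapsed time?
t = t½ × log₂(N₀/N) = 47.79 days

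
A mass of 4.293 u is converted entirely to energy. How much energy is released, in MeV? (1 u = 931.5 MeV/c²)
E = mc² = 3999 MeV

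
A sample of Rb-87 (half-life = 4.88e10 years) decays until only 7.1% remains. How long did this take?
t = t½ × log₂(N₀/N) = 1.862e11 years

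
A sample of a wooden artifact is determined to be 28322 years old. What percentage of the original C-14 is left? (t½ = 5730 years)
N/N₀ = (1/2)^(t/t½) = 0.03251 = 3.25%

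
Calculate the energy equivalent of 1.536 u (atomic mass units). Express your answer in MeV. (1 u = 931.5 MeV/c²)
E = mc² = 1431 MeV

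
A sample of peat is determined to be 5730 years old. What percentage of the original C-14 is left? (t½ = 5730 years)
N/N₀ = (1/2)^(t/t½) = 0.5 = 50%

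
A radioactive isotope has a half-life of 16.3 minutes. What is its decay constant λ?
λ = ln(2)/t½ = 0.04252 minute⁻¹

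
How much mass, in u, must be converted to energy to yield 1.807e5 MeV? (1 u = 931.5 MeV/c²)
m = E/c² = 194 u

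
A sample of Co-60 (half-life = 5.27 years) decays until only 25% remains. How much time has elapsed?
t = t½ × log₂(N₀/N) = 10.54 years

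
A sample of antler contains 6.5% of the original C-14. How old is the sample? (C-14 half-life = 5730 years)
Age = t½ × log₂(1/ratio) = 22600 years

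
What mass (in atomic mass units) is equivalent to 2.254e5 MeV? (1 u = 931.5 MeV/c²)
m = E/c² = 242 u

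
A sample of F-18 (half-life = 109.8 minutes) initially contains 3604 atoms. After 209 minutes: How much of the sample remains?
N = N₀(1/2)^(t/t½) = 963.4 atoms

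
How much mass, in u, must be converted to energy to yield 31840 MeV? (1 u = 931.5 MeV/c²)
m = E/c² = 34.18 u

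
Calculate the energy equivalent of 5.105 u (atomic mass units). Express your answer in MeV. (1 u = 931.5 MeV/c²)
E = mc² = 4755 MeV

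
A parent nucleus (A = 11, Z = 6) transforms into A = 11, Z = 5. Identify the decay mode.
ΔA = 0, ΔZ = -1 ⇒ beta-plus decay (β⁺) or electron capture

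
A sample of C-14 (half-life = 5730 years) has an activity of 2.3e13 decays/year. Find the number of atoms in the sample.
N = A/λ = 1.901e17 atoms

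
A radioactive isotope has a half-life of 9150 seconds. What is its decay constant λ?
λ = ln(2)/t½ = 7.575e-5 second⁻¹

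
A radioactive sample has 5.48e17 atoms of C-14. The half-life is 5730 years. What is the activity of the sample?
A = λN = 6.629e13 decays/year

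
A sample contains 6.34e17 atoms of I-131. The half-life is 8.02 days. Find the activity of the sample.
A = λN = 5.479e16 decays/day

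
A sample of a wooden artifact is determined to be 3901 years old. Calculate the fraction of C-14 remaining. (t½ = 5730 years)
N/N₀ = (1/2)^(t/t½) = 0.6238 = 62.4%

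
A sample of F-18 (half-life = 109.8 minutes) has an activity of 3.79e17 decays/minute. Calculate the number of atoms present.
N = A/λ = 6.004e19 atoms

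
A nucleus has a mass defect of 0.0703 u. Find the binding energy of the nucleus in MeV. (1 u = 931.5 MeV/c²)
B.E. = Δm × 931.5 = 65.48 MeV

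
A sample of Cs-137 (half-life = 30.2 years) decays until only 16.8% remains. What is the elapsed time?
t = t½ × log₂(N₀/N) = 77.72 years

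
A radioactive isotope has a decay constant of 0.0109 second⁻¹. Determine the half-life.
t½ = ln(2)/λ = 63.59 seconds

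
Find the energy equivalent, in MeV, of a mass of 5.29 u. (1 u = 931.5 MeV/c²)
E = mc² = 4928 MeV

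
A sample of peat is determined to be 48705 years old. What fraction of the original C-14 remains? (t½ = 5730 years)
N/N₀ = (1/2)^(t/t½) = 0.002762 = 0.276%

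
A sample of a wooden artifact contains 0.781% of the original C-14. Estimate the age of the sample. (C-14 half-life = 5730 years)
Age = t½ × log₂(1/ratio) = 40110 years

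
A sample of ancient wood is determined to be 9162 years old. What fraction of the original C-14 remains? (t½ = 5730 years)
N/N₀ = (1/2)^(t/t½) = 0.3301 = 33%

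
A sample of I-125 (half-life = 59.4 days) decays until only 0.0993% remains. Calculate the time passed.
t = t½ × log₂(N₀/N) = 592.6 days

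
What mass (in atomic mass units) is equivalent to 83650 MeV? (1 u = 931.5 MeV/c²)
m = E/c² = 89.8 u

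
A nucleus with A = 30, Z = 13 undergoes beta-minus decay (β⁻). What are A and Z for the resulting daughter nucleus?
Daughter: A = 30, Z = 14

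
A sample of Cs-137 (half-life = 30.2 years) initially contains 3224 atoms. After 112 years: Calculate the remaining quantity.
N = N₀(1/2)^(t/t½) = 246.6 atoms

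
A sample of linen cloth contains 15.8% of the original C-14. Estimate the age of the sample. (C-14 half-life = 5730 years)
Age = t½ × log₂(1/ratio) = 15250 years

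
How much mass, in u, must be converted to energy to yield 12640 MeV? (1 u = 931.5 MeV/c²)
m = E/c² = 13.57 u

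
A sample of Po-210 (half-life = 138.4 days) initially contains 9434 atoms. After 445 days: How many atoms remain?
N = N₀(1/2)^(t/t½) = 1016 atoms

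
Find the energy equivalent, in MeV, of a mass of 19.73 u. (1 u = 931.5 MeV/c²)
E = mc² = 18380 MeV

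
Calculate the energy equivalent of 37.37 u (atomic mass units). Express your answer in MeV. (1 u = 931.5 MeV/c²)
E = mc² = 34810 MeV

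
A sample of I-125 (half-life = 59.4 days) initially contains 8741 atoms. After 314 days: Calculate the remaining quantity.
N = N₀(1/2)^(t/t½) = 224 atoms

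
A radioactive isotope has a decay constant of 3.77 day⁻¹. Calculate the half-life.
t½ = ln(2)/λ = 0.1839 days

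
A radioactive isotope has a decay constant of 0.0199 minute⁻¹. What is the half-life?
t½ = ln(2)/λ = 34.83 minutes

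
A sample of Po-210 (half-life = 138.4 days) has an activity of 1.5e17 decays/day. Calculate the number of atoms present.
N = A/λ = 2.995e19 atoms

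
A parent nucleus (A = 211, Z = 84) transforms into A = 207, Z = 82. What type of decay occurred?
ΔA = -4, ΔZ = -2 ⇒ alpha decay (α)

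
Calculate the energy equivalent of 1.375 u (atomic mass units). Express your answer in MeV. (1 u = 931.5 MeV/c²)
E = mc² = 1281 MeV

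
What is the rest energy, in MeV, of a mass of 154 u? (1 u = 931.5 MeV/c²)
E = mc² = 1.435e5 MeV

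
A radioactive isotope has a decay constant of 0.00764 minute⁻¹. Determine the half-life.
t½ = ln(2)/λ = 90.73 minutes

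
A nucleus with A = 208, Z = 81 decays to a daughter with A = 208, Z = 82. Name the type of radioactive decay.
ΔA = 0, ΔZ = +1 ⇒ beta-minus decay (β⁻)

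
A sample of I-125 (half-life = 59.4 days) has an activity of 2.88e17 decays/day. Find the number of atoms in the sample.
N = A/λ = 2.468e19 atoms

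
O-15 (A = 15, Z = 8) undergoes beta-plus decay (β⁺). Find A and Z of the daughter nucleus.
Daughter: A = 15, Z = 7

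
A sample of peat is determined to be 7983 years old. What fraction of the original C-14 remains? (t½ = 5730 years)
N/N₀ = (1/2)^(t/t½) = 0.3807 = 38.1%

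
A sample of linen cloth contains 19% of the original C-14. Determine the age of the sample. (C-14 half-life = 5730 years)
Age = t½ × log₂(1/ratio) = 13730 years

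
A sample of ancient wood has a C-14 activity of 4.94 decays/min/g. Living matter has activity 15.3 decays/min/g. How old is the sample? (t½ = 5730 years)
Age = t½ × log₂(A₀/A) = 9345 years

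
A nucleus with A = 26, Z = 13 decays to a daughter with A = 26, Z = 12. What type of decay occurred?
ΔA = 0, ΔZ = -1 ⇒ beta-plus decay (β⁺) or electron capture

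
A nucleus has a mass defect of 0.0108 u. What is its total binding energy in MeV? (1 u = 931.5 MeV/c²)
B.E. = Δm × 931.5 = 10.06 MeV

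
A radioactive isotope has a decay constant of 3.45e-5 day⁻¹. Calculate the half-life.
t½ = ln(2)/λ = 20090 days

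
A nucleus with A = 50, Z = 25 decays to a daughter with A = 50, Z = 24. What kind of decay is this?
ΔA = 0, ΔZ = -1 ⇒ beta-plus decay (β⁺) or electron capture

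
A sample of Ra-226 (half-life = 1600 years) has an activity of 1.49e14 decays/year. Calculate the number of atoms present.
N = A/λ = 3.439e17 atoms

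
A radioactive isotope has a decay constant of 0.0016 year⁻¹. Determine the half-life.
t½ = ln(2)/λ = 433.2 years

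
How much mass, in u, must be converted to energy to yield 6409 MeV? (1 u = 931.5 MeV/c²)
m = E/c² = 6.88 u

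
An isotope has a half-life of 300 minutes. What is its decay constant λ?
λ = ln(2)/t½ = 0.00231 minute⁻¹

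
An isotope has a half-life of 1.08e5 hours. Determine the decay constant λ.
λ = ln(2)/t½ = 6.418e-6 hour⁻¹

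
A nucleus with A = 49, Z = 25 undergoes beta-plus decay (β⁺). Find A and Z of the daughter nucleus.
Daughter: A = 49, Z = 24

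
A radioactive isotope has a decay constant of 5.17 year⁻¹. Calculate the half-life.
t½ = ln(2)/λ = 0.1341 years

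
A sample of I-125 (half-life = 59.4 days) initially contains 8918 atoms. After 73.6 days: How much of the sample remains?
N = N₀(1/2)^(t/t½) = 3778 atoms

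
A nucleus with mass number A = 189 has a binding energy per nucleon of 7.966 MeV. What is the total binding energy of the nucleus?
B.E. = 7.966 × 189 = 1506 MeV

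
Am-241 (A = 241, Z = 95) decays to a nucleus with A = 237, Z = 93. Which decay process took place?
ΔA = -4, ΔZ = -2 ⇒ alpha decay (α)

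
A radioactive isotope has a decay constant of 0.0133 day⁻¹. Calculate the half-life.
t½ = ln(2)/λ = 52.12 days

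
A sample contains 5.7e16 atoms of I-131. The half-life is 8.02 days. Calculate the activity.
A = λN = 4.926e15 decays/day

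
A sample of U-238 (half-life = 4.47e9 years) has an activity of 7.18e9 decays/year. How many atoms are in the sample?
N = A/λ = 4.63e19 atoms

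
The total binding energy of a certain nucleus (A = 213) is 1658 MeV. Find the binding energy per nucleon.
B.E./A = 1658/213 = 7.784 MeV/nucleon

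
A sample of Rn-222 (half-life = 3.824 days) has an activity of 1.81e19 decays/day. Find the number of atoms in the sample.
N = A/λ = 9.986e19 atoms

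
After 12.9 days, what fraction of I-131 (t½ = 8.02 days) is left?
N/N₀ = (1/2)^(t/t½) = 0.3279 = 32.8%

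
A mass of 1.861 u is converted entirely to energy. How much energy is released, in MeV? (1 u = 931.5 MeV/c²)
E = mc² = 1734 MeV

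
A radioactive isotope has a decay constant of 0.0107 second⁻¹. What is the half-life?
t½ = ln(2)/λ = 64.78 seconds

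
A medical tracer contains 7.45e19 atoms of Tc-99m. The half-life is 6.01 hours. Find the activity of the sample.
A = λN = 8.592e18 decays/hour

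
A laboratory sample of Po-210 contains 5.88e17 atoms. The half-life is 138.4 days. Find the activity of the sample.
A = λN = 2.945e15 decays/day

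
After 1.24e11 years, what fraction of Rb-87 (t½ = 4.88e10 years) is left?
N/N₀ = (1/2)^(t/t½) = 0.1718 = 17.2%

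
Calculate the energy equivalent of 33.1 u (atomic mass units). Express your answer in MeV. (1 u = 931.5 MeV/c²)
E = mc² = 30830 MeV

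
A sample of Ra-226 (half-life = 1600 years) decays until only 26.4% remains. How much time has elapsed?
t = t½ × log₂(N₀/N) = 3074 years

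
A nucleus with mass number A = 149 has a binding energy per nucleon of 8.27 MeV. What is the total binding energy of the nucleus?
B.E. = 8.27 × 149 = 1232 MeV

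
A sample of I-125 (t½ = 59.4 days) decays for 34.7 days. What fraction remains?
N/N₀ = (1/2)^(t/t½) = 0.667 = 66.7%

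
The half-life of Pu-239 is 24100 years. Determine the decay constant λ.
λ = ln(2)/t½ = 2.876e-5 year⁻¹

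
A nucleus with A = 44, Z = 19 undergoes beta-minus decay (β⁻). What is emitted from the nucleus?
β⁻: electron (e⁻) + antineutrino (ν̄ₑ)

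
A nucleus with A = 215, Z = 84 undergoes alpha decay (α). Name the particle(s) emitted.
α particle = ⁴₂He (2 protons + 2 neutrons)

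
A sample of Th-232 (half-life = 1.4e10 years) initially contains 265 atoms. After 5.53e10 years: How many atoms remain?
N = N₀(1/2)^(t/t½) = 17.15 atoms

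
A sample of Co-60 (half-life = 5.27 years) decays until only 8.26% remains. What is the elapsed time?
t = t½ × log₂(N₀/N) = 18.96 years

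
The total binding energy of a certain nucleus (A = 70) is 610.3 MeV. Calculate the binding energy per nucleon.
B.E./A = 610.3/70 = 8.719 MeV/nucleon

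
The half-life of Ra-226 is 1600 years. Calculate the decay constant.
λ = ln(2)/t½ = 4.332e-4 year⁻¹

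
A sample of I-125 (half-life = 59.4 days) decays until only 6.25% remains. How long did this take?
t = t½ × log₂(N₀/N) = 237.6 days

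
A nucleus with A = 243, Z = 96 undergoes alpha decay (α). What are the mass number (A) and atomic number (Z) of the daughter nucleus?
Daughter: A = 239, Z = 94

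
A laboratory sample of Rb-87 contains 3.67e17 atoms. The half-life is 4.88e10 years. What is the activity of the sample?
A = λN = 5.213e6 decays/year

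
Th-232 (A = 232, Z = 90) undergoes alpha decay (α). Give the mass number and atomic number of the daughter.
Daughter: A = 228, Z = 88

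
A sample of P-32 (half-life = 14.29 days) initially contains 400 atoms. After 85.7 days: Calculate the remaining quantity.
N = N₀(1/2)^(t/t½) = 6.262 atoms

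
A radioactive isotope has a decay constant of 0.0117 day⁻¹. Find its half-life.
t½ = ln(2)/λ = 59.24 days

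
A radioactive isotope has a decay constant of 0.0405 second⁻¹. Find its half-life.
t½ = ln(2)/λ = 17.11 seconds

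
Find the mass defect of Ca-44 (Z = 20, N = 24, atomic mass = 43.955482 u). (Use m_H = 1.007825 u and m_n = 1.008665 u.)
Δm = Z·m_H + N·m_n − M = 0.409 u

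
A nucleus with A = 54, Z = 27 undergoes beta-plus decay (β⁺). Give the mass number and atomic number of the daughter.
Daughter: A = 54, Z = 26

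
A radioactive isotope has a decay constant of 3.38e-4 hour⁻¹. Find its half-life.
t½ = ln(2)/λ = 2051 hours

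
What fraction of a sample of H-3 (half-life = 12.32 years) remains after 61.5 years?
N/N₀ = (1/2)^(t/t½) = 0.03143 = 3.14%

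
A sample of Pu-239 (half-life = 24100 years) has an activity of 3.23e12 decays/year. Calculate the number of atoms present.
N = A/λ = 1.123e17 atoms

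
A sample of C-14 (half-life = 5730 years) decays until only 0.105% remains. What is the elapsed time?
t = t½ × log₂(N₀/N) = 56700 years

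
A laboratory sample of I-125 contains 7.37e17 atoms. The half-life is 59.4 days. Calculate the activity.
A = λN = 8.6e15 decays/day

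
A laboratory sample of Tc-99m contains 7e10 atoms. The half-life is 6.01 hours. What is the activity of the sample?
A = λN = 8.073e9 decays/hour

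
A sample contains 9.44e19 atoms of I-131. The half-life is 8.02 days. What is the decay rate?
A = λN = 8.159e18 decays/day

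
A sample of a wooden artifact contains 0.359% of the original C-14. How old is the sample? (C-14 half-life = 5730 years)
Age = t½ × log₂(1/ratio) = 46540 years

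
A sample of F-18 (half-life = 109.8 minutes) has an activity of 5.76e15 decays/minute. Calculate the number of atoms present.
N = A/λ = 9.124e17 atoms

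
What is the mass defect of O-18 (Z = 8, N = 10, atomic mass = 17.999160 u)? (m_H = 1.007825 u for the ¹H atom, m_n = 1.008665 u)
Δm = Z·m_H + N·m_n − M = 0.1501 u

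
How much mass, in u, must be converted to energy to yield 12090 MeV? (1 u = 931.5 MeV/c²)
m = E/c² = 12.98 u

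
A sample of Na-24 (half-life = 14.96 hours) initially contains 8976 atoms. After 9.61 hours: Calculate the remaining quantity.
N = N₀(1/2)^(t/t½) = 5751 atoms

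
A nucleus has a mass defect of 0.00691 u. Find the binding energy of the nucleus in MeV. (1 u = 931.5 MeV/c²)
B.E. = Δm × 931.5 = 6.437 MeV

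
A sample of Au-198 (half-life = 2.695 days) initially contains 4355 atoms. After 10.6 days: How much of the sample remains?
N = N₀(1/2)^(t/t½) = 285.1 atoms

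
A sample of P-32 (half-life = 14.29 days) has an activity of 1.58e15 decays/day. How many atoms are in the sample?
N = A/λ = 3.257e16 atoms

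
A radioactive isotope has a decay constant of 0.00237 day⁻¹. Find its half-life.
t½ = ln(2)/λ = 292.5 days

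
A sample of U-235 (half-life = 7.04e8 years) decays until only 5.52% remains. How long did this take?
t = t½ × log₂(N₀/N) = 2.942e9 years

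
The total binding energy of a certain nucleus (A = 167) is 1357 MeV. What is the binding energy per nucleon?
B.E./A = 1357/167 = 8.126 MeV/nucleon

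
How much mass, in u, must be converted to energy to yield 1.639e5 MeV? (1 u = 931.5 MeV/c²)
m = E/c² = 176 u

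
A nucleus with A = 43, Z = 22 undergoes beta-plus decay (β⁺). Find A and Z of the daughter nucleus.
Daughter: A = 43, Z = 21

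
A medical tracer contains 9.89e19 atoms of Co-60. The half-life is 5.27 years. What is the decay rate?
A = λN = 1.301e19 decays/year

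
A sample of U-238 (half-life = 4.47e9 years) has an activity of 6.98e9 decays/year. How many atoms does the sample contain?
N = A/λ = 4.501e19 atoms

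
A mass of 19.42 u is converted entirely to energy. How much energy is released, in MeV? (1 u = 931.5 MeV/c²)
E = mc² = 18090 MeV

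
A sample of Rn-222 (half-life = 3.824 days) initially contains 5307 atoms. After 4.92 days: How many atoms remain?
N = N₀(1/2)^(t/t½) = 2175 atoms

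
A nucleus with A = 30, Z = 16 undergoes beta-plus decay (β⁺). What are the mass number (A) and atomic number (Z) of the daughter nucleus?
Daughter: A = 30, Z = 15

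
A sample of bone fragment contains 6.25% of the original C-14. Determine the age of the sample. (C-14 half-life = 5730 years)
Age = t½ × log₂(1/ratio) = 22920 years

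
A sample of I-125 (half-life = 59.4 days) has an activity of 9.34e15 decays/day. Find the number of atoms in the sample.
N = A/λ = 8.004e17 atoms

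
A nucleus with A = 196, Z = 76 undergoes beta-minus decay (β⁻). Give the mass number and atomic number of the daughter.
Daughter: A = 196, Z = 77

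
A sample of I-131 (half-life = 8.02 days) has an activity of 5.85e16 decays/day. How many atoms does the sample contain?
N = A/λ = 6.769e17 atoms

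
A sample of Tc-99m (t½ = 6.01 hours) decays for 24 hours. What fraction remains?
N/N₀ = (1/2)^(t/t½) = 0.06279 = 6.28%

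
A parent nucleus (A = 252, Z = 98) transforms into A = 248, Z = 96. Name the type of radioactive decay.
ΔA = -4, ΔZ = -2 ⇒ alpha decay (α)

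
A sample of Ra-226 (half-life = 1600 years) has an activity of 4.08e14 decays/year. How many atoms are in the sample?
N = A/λ = 9.418e17 atoms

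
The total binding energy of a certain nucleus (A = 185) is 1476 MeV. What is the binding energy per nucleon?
B.E./A = 1476/185 = 7.978 MeV/nucleon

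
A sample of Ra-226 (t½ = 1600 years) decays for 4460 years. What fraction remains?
N/N₀ = (1/2)^(t/t½) = 0.1448 = 14.5%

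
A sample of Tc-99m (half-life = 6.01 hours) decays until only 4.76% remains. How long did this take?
t = t½ × log₂(N₀/N) = 26.4 hours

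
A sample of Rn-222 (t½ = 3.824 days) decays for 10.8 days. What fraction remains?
N/N₀ = (1/2)^(t/t½) = 0.1412 = 14.1%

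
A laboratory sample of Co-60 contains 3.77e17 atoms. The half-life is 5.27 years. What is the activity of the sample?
A = λN = 4.959e16 decays/year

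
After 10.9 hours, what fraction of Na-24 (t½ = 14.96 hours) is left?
N/N₀ = (1/2)^(t/t½) = 0.6035 = 60.3%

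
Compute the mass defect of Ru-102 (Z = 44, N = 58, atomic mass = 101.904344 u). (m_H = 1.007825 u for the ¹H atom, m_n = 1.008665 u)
Δm = Z·m_H + N·m_n − M = 0.9425 u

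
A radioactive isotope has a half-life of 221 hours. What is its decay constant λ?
λ = ln(2)/t½ = 0.003136 hour⁻¹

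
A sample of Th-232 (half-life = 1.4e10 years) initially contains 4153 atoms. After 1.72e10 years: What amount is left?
N = N₀(1/2)^(t/t½) = 1772 atoms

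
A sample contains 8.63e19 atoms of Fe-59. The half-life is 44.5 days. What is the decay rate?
A = λN = 1.344e18 decays/day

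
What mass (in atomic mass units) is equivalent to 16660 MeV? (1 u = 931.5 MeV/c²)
m = E/c² = 17.89 u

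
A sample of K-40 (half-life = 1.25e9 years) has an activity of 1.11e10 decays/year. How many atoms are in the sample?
N = A/λ = 2.002e19 atoms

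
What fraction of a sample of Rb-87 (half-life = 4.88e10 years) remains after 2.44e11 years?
N/N₀ = (1/2)^(t/t½) = 0.03125 = 3.12%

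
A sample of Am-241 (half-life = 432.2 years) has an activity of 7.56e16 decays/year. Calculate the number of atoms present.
N = A/λ = 4.714e19 atoms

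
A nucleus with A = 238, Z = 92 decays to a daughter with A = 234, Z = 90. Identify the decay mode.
ΔA = -4, ΔZ = -2 ⇒ alpha decay (α)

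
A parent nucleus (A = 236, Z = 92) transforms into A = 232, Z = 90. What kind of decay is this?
ΔA = -4, ΔZ = -2 ⇒ alpha decay (α)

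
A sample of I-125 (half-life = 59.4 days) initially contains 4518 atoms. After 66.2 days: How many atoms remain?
N = N₀(1/2)^(t/t½) = 2087 atoms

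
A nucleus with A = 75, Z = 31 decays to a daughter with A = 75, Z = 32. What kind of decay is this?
ΔA = 0, ΔZ = +1 ⇒ beta-minus decay (β⁻)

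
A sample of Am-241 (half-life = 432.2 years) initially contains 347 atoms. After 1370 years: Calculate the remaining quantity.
N = N₀(1/2)^(t/t½) = 38.56 atoms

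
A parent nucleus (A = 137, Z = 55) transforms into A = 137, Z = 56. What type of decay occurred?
ΔA = 0, ΔZ = +1 ⇒ beta-minus decay (β⁻)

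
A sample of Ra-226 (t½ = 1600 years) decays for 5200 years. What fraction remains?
N/N₀ = (1/2)^(t/t½) = 0.1051 = 10.5%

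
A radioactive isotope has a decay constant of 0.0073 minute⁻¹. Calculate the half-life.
t½ = ln(2)/λ = 94.95 minutes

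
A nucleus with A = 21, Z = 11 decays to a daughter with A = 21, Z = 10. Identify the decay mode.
ΔA = 0, ΔZ = -1 ⇒ beta-plus decay (β⁺) or electron capture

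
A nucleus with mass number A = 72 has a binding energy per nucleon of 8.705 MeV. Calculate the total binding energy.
B.E. = 8.705 × 72 = 626.8 MeV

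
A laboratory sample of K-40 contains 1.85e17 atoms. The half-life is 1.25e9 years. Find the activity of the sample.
A = λN = 1.026e8 decays/year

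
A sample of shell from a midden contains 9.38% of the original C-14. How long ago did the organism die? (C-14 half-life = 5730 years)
Age = t½ × log₂(1/ratio) = 19560 years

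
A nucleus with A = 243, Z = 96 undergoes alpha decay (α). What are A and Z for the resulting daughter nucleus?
Daughter: A = 239, Z = 94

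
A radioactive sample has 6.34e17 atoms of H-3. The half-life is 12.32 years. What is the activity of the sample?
A = λN = 3.567e16 decays/year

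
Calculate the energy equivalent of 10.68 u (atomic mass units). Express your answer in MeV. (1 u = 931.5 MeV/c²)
E = mc² = 9948 MeV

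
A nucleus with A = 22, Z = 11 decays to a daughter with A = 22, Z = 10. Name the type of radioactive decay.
ΔA = 0, ΔZ = -1 ⇒ beta-plus decay (β⁺) or electron capture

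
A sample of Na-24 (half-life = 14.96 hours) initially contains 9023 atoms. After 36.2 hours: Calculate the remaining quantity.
N = N₀(1/2)^(t/t½) = 1686 atoms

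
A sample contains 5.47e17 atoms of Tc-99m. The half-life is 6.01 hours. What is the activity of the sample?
A = λN = 6.309e16 decays/hour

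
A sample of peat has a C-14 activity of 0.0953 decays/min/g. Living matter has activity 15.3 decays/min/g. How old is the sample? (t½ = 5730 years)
Age = t½ × log₂(A₀/A) = 41980 years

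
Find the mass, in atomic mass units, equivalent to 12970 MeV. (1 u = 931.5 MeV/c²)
m = E/c² = 13.92 u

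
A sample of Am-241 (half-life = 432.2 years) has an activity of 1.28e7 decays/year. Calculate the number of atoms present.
N = A/λ = 7.981e9 atoms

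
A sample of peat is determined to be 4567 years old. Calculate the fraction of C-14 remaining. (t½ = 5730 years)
N/N₀ = (1/2)^(t/t½) = 0.5755 = 57.6%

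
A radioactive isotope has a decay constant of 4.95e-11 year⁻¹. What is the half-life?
t½ = ln(2)/λ = 1.4e10 years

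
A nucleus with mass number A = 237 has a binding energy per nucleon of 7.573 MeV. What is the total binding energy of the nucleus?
B.E. = 7.573 × 237 = 1795 MeV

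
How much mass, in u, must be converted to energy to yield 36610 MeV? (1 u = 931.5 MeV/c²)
m = E/c² = 39.3 u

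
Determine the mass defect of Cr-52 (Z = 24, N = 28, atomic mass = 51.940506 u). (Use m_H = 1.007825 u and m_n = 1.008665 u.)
Δm = Z·m_H + N·m_n − M = 0.4899 u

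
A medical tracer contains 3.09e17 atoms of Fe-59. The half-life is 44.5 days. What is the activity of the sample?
A = λN = 4.813e15 decays/day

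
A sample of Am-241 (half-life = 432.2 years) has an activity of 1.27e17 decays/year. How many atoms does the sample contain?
N = A/λ = 7.919e19 atoms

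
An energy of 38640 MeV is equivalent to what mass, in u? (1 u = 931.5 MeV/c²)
m = E/c² = 41.48 u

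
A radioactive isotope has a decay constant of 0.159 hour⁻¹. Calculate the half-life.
t½ = ln(2)/λ = 4.359 hours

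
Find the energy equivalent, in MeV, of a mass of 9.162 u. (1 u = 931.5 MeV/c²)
E = mc² = 8534 MeV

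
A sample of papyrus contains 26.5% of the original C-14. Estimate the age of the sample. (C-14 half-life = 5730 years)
Age = t½ × log₂(1/ratio) = 10980 years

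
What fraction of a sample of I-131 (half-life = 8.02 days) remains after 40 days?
N/N₀ = (1/2)^(t/t½) = 0.03152 = 3.15%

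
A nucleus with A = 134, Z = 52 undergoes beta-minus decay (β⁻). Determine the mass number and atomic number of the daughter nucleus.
Daughter: A = 134, Z = 53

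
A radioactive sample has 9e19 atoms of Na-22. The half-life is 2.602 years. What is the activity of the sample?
A = λN = 2.398e19 decays/year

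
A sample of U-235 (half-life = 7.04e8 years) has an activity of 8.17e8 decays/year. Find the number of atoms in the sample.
N = A/λ = 8.298e17 atoms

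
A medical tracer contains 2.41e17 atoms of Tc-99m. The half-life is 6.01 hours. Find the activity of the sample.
A = λN = 2.78e16 decays/hour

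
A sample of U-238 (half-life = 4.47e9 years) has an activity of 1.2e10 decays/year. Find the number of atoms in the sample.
N = A/λ = 7.739e19 atoms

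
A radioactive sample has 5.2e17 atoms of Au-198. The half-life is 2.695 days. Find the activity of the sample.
A = λN = 1.337e17 decays/day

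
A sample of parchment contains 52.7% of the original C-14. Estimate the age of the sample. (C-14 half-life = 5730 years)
Age = t½ × log₂(1/ratio) = 5295 years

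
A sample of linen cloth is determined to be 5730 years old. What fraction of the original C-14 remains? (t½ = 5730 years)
N/N₀ = (1/2)^(t/t½) = 0.5 = 50%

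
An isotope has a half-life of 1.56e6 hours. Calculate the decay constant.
λ = ln(2)/t½ = 4.443e-7 hour⁻¹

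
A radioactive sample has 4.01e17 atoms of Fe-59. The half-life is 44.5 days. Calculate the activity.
A = λN = 6.246e15 decays/day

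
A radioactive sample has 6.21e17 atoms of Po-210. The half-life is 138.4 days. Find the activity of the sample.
A = λN = 3.11e15 decays/day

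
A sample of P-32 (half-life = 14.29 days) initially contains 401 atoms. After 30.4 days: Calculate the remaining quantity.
N = N₀(1/2)^(t/t½) = 91.78 atoms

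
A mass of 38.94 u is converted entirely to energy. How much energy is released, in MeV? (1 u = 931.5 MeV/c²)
E = mc² = 36270 MeV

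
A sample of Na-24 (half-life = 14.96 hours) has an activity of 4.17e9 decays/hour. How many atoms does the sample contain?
N = A/λ = 9e10 atoms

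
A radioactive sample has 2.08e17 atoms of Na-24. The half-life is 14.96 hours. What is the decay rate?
A = λN = 9.637e15 decays/hour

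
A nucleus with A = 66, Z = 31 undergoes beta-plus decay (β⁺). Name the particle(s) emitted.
β⁺: positron (e⁺) + neutrino (νₑ)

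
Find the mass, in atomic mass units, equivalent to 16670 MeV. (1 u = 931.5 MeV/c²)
m = E/c² = 17.9 u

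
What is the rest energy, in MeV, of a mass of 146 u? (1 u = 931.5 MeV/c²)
E = mc² = 1.36e5 MeV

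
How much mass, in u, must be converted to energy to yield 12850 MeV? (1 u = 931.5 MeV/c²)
m = E/c² = 13.79 u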